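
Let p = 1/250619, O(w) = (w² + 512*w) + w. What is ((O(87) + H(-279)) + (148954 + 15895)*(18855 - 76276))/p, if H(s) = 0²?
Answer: -2372294851689751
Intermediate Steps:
H(s) = 0
O(w) = w² + 513*w
p = 1/250619 ≈ 3.9901e-6
((O(87) + H(-279)) + (148954 + 15895)*(18855 - 76276))/p = ((87*(513 + 87) + 0) + (148954 + 15895)*(18855 - 76276))/(1/250619) = ((87*600 + 0) + 164849*(-57421))*250619 = ((52200 + 0) - 9465794429)*250619 = (52200 - 9465794429)*250619 = -9465742229*250619 = -2372294851689751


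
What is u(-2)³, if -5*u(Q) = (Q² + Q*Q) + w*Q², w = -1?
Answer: -64/125 ≈ -0.51200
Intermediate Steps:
u(Q) = -Q²/5 (u(Q) = -((Q² + Q*Q) - Q²)/5 = -((Q² + Q²) - Q²)/5 = -(2*Q² - Q²)/5 = -Q²/5)
u(-2)³ = (-⅕*(-2)²)³ = (-⅕*4)³ = (-⅘)³ = -64/125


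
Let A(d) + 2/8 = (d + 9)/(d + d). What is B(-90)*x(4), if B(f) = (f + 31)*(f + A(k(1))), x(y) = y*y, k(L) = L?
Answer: 80476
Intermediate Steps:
x(y) = y**2
A(d) = -1/4 + (9 + d)/(2*d) (A(d) = -1/4 + (d + 9)/(d + d) = -1/4 + (9 + d)/((2*d)) = -1/4 + (9 + d)*(1/(2*d)) = -1/4 + (9 + d)/(2*d))
B(f) = (31 + f)*(19/4 + f) (B(f) = (f + 31)*(f + (1/4)*(18 + 1)/1) = (31 + f)*(f + (1/4)*1*19) = (31 + f)*(f + 19/4) = (31 + f)*(19/4 + f))
B(-90)*x(4) = (589/4 + (-90)**2 + (143/4)*(-90))*4**2 = (589/4 + 8100 - 6435/2)*16 = (20119/4)*16 = 80476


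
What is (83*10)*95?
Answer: 78850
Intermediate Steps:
(83*10)*95 = 830*95 = 78850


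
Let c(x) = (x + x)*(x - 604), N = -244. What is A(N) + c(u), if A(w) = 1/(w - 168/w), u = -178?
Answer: 4131894003/14842 ≈ 2.7839e+5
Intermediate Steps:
c(x) = 2*x*(-604 + x) (c(x) = (2*x)*(-604 + x) = 2*x*(-604 + x))
A(N) + c(u) = -244/(-168 + (-244)²) + 2*(-178)*(-604 - 178) = -244/(-168 + 59536) + 2*(-178)*(-782) = -244/59368 + 278392 = -244*1/59368 + 278392 = -61/14842 + 278392 = 4131894003/14842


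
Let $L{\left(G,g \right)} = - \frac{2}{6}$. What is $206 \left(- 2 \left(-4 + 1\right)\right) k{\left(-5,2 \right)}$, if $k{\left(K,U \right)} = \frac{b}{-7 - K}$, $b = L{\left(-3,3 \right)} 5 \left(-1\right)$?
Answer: $-1030$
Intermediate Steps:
$L{\left(G,g \right)} = - \frac{1}{3}$ ($L{\left(G,g \right)} = \left(-2\right) \frac{1}{6} = - \frac{1}{3}$)
$b = \frac{5}{3}$ ($b = \left(- \frac{1}{3}\right) 5 \left(-1\right) = \left(- \frac{5}{3}\right) \left(-1\right) = \frac{5}{3} \approx 1.6667$)
$k{\left(K,U \right)} = \frac{5}{3 \left(-7 - K\right)}$
$206 \left(- 2 \left(-4 + 1\right)\right) k{\left(-5,2 \right)} = 206 \left(- 2 \left(-4 + 1\right)\right) \left(- \frac{5}{21 + 3 \left(-5\right)}\right) = 206 \left(\left(-2\right) \left(-3\right)\right) \left(- \frac{5}{21 - 15}\right) = 206 \cdot 6 \left(- \frac{5}{6}\right) = 1236 \left(\left(-5\right) \frac{1}{6}\right) = 1236 \left(- \frac{5}{6}\right) = -1030$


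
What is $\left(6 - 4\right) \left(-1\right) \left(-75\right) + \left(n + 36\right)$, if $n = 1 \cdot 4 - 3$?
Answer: $187$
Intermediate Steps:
$n = 1$ ($n = 4 - 3 = 1$)
$\left(6 - 4\right) \left(-1\right) \left(-75\right) + \left(n + 36\right) = \left(6 - 4\right) \left(-1\right) \left(-75\right) + \left(1 + 36\right) = 2 \left(-1\right) \left(-75\right) + 37 = \left(-2\right) \left(-75\right) + 37 = 150 + 37 = 187$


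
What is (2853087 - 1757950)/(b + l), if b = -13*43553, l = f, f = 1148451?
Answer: 1095137/582262 ≈ 1.8808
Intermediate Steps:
l = 1148451
b = -566189
(2853087 - 1757950)/(b + l) = (2853087 - 1757950)/(-566189 + 1148451) = 1095137/582262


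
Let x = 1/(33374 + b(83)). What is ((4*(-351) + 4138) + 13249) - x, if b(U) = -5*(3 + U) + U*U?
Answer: 636650838/39833 ≈ 15983.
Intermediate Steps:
b(U) = -15 + U**2 - 5*U (b(U) = (-15 - 5*U) + U**2 = -15 + U**2 - 5*U)
x = 1/39833 (x = 1/(33374 + (-15 + 83**2 - 5*83)) = 1/(33374 + (-15 + 6889 - 415)) = 1/(33374 + 6459) = 1/39833 ≈ 2.5105e-5)
((4*(-351) + 4138) + 13249) - x = ((4*(-351) + 4138) + 13249) - 1*1/39833 = ((-1404 + 4138) + 13249) - 1/39833 = (2734 + 13249) - 1/39833 = 15983 - 1/39833 = 636650838/39833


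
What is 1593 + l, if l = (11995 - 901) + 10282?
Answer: 22969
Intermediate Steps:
l = 21376 (l = 11094 + 10282 = 21376)
1593 + l = 1593 + 21376 = 22969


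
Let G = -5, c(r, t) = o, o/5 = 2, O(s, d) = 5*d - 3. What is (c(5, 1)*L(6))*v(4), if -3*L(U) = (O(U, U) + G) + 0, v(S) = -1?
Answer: 220/3 ≈ 73.333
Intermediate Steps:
O(s, d) = -3 + 5*d
o = 10 (o = 5*2 = 10)
c(r, t) = 10
L(U) = 8/3 - 5*U/3 (L(U) = -(((-3 + 5*U) - 5) + 0)/3 = -((-8 + 5*U) + 0)/3 = -(-8 + 5*U)/3 = 8/3 - 5*U/3)
(c(5, 1)*L(6))*v(4) = (10*(8/3 - 5/3*6))*(-1) = (10*(8/3 - 10))*(-1) = (10*(-22/3))*(-1) = -220/3*(-1) = 220/3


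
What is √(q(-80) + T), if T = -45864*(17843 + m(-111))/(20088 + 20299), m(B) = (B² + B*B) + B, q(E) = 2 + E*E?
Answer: I*√68047392418494/40387 ≈ 204.25*I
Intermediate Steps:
q(E) = 2 + E²
m(B) = B + 2*B² (m(B) = (B² + B²) + B = 2*B² + B = B + 2*B²)
T = -1943441136/40387 (T = -45864*(17843 - 111*(1 + 2*(-111)))/(20088 + 20299) = -(818351352/40387 - 5090904*(1 - 222)/40387) = -45864/(40387/(17843 - 111*(-221))) = -45864/(40387/(17843 + 24531)) = -45864/(40387/42374) = -45864/(40387*(1/42374)) = -45864/40387/42374 = -45864*42374/40387 = -1943441136/40387 ≈ -48120.)
√(q(-80) + T) = √((2 + (-80)²) - 1943441136/40387) = √((2 + 6400) - 1943441136/40387) = √(6402 - 1943441136/40387) = √(-1684883562/40387) = I*√68047392418494/40387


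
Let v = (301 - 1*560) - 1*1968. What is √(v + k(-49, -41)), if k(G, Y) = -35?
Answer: I*√2262 ≈ 47.56*I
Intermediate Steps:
v = -2227 (v = (301 - 560) - 1968 = -259 - 1968 = -2227)
√(v + k(-49, -41)) = √(-2227 - 35) = √(-2262) = I*√2262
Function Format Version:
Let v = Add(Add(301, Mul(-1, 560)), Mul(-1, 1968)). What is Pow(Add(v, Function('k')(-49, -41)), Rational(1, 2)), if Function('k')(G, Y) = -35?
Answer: Mul(I, Pow(2262, Rational(1, 2))) ≈ Mul(47.560, I)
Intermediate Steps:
v = -2227 (v = Add(Add(301, -560), -1968) = Add(-259, -1968) = -2227)
Pow(Add(v, Function('k')(-49, -41)), Rational(1, 2)) = Pow(Add(-2227, -35), Rational(1, 2)) = Pow(-2262, Rational(1, 2)) = Mul(I, Pow(2262, Rational(1, 2)))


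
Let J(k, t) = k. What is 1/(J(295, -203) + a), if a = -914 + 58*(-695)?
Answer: -1/40929 ≈ -2.4433e-5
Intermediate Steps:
a = -41224 (a = -914 - 40310 = -41224)
1/(J(295, -203) + a) = 1/(295 - 41224) = 1/(-40929) = -1/40929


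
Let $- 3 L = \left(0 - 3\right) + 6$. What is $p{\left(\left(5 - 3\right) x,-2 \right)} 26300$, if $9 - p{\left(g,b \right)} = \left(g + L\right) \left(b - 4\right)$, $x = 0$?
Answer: $78900$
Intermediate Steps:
$L = -1$ ($L = - \frac{\left(0 - 3\right) + 6}{3} = - \frac{-3 + 6}{3} = \left(- \frac{1}{3}\right) 3 = -1$)
$p{\left(g,b \right)} = 9 - \left(-1 + g\right) \left(-4 + b\right)$ ($p{\left(g,b \right)} = 9 - \left(g - 1\right) \left(b - 4\right) = 9 - \left(-1 + g\right) \left(-4 + b\right)$)
$p{\left(\left(5 - 3\right) x,-2 \right)} 26300 = \left(5 - 2 + 4 \left(5 - 3\right) 0 - - 2 \left(5 - 3\right) 0\right) 26300 = \left(5 - 2 + 4 \cdot 2 \cdot 0 - - 2 \cdot 2 \cdot 0\right) 26300 = \left(5 - 2 + 4 \cdot 0 - \left(-2\right) 0\right) 26300 = \left(5 - 2 + 0 + 0\right) 26300 = 3 \cdot 26300 = 78900$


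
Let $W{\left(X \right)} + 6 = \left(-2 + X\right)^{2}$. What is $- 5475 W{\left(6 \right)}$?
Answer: $-54750$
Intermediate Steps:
$W{\left(X \right)} = -6 + \left(-2 + X\right)^{2}$
$- 5475 W{\left(6 \right)} = - 5475 \left(-6 + \left(-2 + 6\right)^{2}\right) = - 5475 \left(-6 + 4^{2}\right) = - 5475 \left(-6 + 16\right) = \left(-5475\right) 10 = -54750$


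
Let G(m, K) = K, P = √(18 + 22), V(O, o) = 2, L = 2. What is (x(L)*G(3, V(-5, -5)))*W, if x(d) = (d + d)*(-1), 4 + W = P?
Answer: 32 - 16*√10 ≈ -18.596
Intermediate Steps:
P = 2*√10 (P = √40 = 2*√10 ≈ 6.3246)
W = -4 + 2*√10 ≈ 2.3246
x(d) = -2*d (x(d) = (2*d)*(-1) = -2*d)
(x(L)*G(3, V(-5, -5)))*W = (-2*2*2)*(-4 + 2*√10) = (-4*2)*(-4 + 2*√10) = -8*(-4 + 2*√10) = 32 - 16*√10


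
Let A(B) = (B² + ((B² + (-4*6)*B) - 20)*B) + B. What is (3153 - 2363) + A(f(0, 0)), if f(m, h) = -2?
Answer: 728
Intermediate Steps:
A(B) = B + B² + B*(-20 + B² - 24*B) (A(B) = (B² + ((B² - 24*B) - 20)*B) + B = (B² + (-20 + B² - 24*B)*B) + B = (B² + B*(-20 + B² - 24*B)) + B = B + B² + B*(-20 + B² - 24*B))
(3153 - 2363) + A(f(0, 0)) = (3153 - 2363) - 2*(-19 + (-2)² - 23*(-2)) = 790 - 2*(-19 + 4 + 46) = 790 - 2*31 = 790 - 62 = 728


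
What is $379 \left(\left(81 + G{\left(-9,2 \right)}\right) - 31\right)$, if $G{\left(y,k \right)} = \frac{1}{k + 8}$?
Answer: $\frac{189879}{10} \approx 18988.0$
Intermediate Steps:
$G{\left(y,k \right)} = \frac{1}{8 + k}$
$379 \left(\left(81 + G{\left(-9,2 \right)}\right) - 31\right) = 379 \left(\left(81 + \frac{1}{8 + 2}\right) - 31\right) = 379 \left(\left(81 + \frac{1}{10}\right) - 31\right) = 379 \left(\frac{811}{10} - 31\right) = 379 \cdot \frac{501}{10} = \frac{189879}{10}$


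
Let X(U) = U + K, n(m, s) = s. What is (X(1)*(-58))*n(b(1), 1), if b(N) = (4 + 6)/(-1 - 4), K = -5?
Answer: 232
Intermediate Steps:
b(N) = -2 (b(N) = 10/(-5) = 10*(-⅕) = -2)
X(U) = -5 + U (X(U) = U - 5 = -5 + U)
(X(1)*(-58))*n(b(1), 1) = ((-5 + 1)*(-58))*1 = -4*(-58)*1 = 232*1 = 232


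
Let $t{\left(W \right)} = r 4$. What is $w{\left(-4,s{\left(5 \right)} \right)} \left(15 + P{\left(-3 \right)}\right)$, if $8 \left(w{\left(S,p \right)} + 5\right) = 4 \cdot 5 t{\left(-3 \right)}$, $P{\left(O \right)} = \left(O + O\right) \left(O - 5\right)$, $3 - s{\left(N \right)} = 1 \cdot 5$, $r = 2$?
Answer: $945$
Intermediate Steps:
$s{\left(N \right)} = -2$ ($s{\left(N \right)} = 3 - 1 \cdot 5 = 3 - 5 = -2$)
$t{\left(W \right)} = 8$ ($t{\left(W \right)} = 2 \cdot 4 = 8$)
$P{\left(O \right)} = 2 O \left(-5 + O\right)$
$w{\left(S,p \right)} = 15$ ($w{\left(S,p \right)} = -5 + \frac{4 \cdot 5 \cdot 8}{8} = -5 + \frac{20 \cdot 8}{8} = -5 + \frac{1}{8} \cdot 160 = -5 + 20 = 15$)
$w{\left(-4,s{\left(5 \right)} \right)} \left(15 + P{\left(-3 \right)}\right) = 15 \left(15 + 2 \left(-3\right) \left(-5 - 3\right)\right) = 15 \left(15 + 2 \left(-3\right) \left(-8\right)\right) = 15 \left(15 + 48\right) = 15 \cdot 63 = 945$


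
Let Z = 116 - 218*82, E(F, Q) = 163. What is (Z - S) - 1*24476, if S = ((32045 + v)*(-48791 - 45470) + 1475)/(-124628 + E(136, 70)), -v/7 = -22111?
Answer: -22866930807/124465 ≈ -1.8372e+5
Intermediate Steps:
v = 154777 (v = -7*(-22111) = 154777)
Z = -17760 (Z = 116 - 17876 = -17760)
S = 17610027067/124465 (S = ((32045 + 154777)*(-48791 - 45470) + 1475)/(-124628 + 163) = (186822*(-94261) + 1475)/(-124465) = (-17610028542 + 1475)*(-1/124465) = -17610027067*(-1/124465) = 17610027067/124465 ≈ 1.4149e+5)
(Z - S) - 1*24476 = (-17760 - 1*17610027067/124465) - 1*24476 = (-17760 - 17610027067/124465) - 24476 = -19820525467/124465 - 24476 = -22866930807/124465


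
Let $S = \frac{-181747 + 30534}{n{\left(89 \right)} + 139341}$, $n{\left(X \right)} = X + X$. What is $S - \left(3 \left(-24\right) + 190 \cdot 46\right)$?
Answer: $- \frac{1209501905}{139519} \approx -8669.1$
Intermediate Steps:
$n{\left(X \right)} = 2 X$
$S = - \frac{151213}{139519}$ ($S = \frac{-181747 + 30534}{2 \cdot 89 + 139341} = - \frac{151213}{178 + 139341} = - \frac{151213}{139519} \approx -1.0838$)
$S - \left(3 \left(-24\right) + 190 \cdot 46\right) = - \frac{151213}{139519} - \left(3 \left(-24\right) + 190 \cdot 46\right) = - \frac{151213}{139519} - \left(-72 + 8740\right) = - \frac{151213}{139519} - 8668 = - \frac{1209501905}{139519}$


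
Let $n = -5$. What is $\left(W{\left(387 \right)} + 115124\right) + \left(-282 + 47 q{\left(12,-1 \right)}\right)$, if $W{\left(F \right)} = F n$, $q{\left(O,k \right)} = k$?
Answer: $112860$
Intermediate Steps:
$W{\left(F \right)} = - 5 F$ ($W{\left(F \right)} = F \left(-5\right) = - 5 F$)
$\left(W{\left(387 \right)} + 115124\right) + \left(-282 + 47 q{\left(12,-1 \right)}\right) = \left(\left(-5\right) 387 + 115124\right) + \left(-282 + 47 \left(-1\right)\right) = \left(-1935 + 115124\right) - 329 = 113189 - 329 = 112860$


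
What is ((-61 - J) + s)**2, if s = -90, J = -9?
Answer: 20164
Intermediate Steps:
((-61 - J) + s)**2 = ((-61 - 1*(-9)) - 90)**2 = ((-61 + 9) - 90)**2 = (-52 - 90)**2 = (-142)**2 = 20164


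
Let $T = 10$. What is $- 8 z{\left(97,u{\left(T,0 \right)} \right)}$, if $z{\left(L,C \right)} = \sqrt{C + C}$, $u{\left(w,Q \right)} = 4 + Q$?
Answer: $- 16 \sqrt{2} \approx -22.627$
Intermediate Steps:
$z{\left(L,C \right)} = \sqrt{2} \sqrt{C}$ ($z{\left(L,C \right)} = \sqrt{2 C} = \sqrt{2} \sqrt{C}$)
$- 8 z{\left(97,u{\left(T,0 \right)} \right)} = - 8 \sqrt{2} \sqrt{4 + 0} = - 8 \sqrt{2} \sqrt{4} = - 8 \sqrt{2} \cdot 2 = - 8 \cdot 2 \sqrt{2} = - 16 \sqrt{2}$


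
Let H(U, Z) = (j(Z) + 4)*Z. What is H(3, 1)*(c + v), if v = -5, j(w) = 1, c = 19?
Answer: 70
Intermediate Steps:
H(U, Z) = 5*Z (H(U, Z) = (1 + 4)*Z = 5*Z)
H(3, 1)*(c + v) = (5*1)*(19 - 5) = 5*14 = 70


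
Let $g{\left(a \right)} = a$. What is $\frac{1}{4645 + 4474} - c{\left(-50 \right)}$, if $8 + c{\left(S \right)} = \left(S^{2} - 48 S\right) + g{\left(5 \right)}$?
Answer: $- \frac{44655742}{9119} \approx -4897.0$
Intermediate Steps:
$c{\left(S \right)} = -3 + S^{2} - 48 S$ ($c{\left(S \right)} = -8 + \left(\left(S^{2} - 48 S\right) + 5\right) = -8 + \left(5 + S^{2} - 48 S\right) = -3 + S^{2} - 48 S$)
$\frac{1}{4645 + 4474} - c{\left(-50 \right)} = \frac{1}{4645 + 4474} - \left(-3 + \left(-50\right)^{2} - -2400\right) = \frac{1}{9119} - \left(-3 + 2500 + 2400\right) = \frac{1}{9119} - 4897 = - \frac{44655742}{9119}$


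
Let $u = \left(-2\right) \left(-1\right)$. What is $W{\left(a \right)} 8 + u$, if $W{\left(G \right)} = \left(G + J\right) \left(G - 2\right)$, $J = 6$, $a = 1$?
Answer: $-54$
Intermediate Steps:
$W{\left(G \right)} = \left(-2 + G\right) \left(6 + G\right)$ ($W{\left(G \right)} = \left(G + 6\right) \left(G - 2\right) = \left(6 + G\right) \left(-2 + G\right) = \left(-2 + G\right) \left(6 + G\right)$)
$u = 2$
$W{\left(a \right)} 8 + u = \left(-12 + 1^{2} + 4 \cdot 1\right) 8 + 2 = \left(-12 + 1 + 4\right) 8 + 2 = \left(-7\right) 8 + 2 = -56 + 2 = -54$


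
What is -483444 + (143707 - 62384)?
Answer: -402121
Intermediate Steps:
-483444 + (143707 - 62384) = -483444 + 81323 = -402121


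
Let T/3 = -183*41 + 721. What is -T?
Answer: 20346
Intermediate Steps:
T = -20346 (T = 3*(-183*41 + 721) = 3*(-7503 + 721) = 3*(-6782) = -20346)
-T = -1*(-20346) = 20346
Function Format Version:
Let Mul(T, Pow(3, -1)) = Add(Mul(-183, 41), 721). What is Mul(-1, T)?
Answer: 20346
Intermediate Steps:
T = -20346 (T = Mul(3, Add(Mul(-183, 41), 721)) = Mul(3, Add(-7503, 721)) = Mul(3, -6782) = -20346)
Mul(-1, T) = Mul(-1, -20346) = 20346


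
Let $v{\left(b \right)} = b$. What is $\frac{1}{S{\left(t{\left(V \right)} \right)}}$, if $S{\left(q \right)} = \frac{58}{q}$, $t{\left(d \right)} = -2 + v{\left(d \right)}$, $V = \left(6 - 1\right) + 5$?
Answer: $\frac{4}{29} \approx 0.13793$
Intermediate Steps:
$V = 10$ ($V = \left(6 - 1\right) + 5 = 5 + 5 = 10$)
$t{\left(d \right)} = -2 + d$
$\frac{1}{S{\left(t{\left(V \right)} \right)}} = \frac{1}{58 \frac{1}{-2 + 10}} = \frac{1}{58 \cdot \frac{1}{8}} = \frac{1}{\frac{29}{4}} = \frac{4}{29}$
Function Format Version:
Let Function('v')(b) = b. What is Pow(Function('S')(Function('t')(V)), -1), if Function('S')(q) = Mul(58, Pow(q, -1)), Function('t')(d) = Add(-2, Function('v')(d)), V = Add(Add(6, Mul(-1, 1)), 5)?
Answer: Rational(4, 29) ≈ 0.13793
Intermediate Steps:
V = 10 (V = Add(Add(6, -1), 5) = Add(5, 5) = 10)
Function('t')(d) = Add(-2, d)
Pow(Function('S')(Function('t')(V)), -1) = Pow(Mul(58, Pow(Add(-2, 10), -1)), -1) = Pow(Mul(58, Pow(8, -1)), -1) = Pow(Mul(58, Rational(1, 8)), -1) = Pow(Rational(29, 4), -1) = Rational(4, 29)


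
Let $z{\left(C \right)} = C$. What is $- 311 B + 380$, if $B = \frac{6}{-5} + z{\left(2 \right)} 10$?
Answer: $- \frac{27334}{5} \approx -5466.8$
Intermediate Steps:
$B = \frac{94}{5}$ ($B = \frac{6}{-5} + 2 \cdot 10 = 6 \left(- \frac{1}{5}\right) + 20 = - \frac{6}{5} + 20 = \frac{94}{5} \approx 18.8$)
$- 311 B + 380 = \left(-311\right) \frac{94}{5} + 380 = - \frac{29234}{5} + 380 = - \frac{27334}{5}$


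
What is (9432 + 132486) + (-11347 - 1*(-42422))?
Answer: 172993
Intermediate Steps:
(9432 + 132486) + (-11347 - 1*(-42422)) = 141918 + (-11347 + 42422) = 141918 + 31075 = 172993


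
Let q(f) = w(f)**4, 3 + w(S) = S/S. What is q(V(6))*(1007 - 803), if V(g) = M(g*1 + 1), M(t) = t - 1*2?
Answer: 3264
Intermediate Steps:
M(t) = -2 + t (M(t) = t - 2 = -2 + t)
w(S) = -2 (w(S) = -3 + S/S = -3 + 1 = -2)
V(g) = -1 + g (V(g) = -2 + (g*1 + 1) = -2 + (g + 1) = -2 + (1 + g) = -1 + g)
q(f) = 16 (q(f) = (-2)**4 = 16)
q(V(6))*(1007 - 803) = 16*(1007 - 803) = 16*204 = 3264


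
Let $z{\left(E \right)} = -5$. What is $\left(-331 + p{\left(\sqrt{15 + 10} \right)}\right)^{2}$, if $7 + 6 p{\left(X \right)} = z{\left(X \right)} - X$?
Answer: $\frac{4012009}{36} \approx 1.1144 \cdot 10^{5}$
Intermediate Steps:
$p{\left(X \right)} = -2 - \frac{X}{6}$ ($p{\left(X \right)} = - \frac{7}{6} + \frac{-5 - X}{6} = - \frac{7}{6} - \left(\frac{5}{6} + \frac{X}{6}\right) = -2 - \frac{X}{6}$)
$\left(-331 + p{\left(\sqrt{15 + 10} \right)}\right)^{2} = \left(-331 - \left(2 + \frac{\sqrt{15 + 10}}{6}\right)\right)^{2} = \left(-331 - \left(2 + \frac{\sqrt{25}}{6}\right)\right)^{2} = \left(-331 - \frac{17}{6}\right)^{2} = \left(- \frac{2003}{6}\right)^{2} = \frac{4012009}{36}$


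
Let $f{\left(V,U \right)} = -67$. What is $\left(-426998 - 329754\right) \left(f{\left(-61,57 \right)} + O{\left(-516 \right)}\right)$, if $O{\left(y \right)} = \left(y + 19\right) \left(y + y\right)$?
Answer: $-388090425424$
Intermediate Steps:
$O{\left(y \right)} = 2 y \left(19 + y\right)$ ($O{\left(y \right)} = \left(19 + y\right) 2 y = 2 y \left(19 + y\right)$)
$\left(-426998 - 329754\right) \left(f{\left(-61,57 \right)} + O{\left(-516 \right)}\right) = \left(-426998 - 329754\right) \left(-67 + 2 \left(-516\right) \left(19 - 516\right)\right) = - 756752 \left(-67 + 2 \left(-516\right) \left(-497\right)\right) = - 756752 \left(-67 + 512904\right) = \left(-756752\right) 512837 = -388090425424$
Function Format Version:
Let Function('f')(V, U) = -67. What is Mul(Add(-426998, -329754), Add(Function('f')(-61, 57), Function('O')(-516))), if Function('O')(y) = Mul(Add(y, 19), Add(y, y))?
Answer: -388090425424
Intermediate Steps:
Function('O')(y) = Mul(2, y, Add(19, y)) (Function('O')(y) = Mul(Add(19, y), Mul(2, y)) = Mul(2, y, Add(19, y)))
Mul(Add(-426998, -329754), Add(Function('f')(-61, 57), Function('O')(-516))) = Mul(Add(-426998, -329754), Add(-67, Mul(2, -516, Add(19, -516)))) = Mul(-756752, Add(-67, Mul(2, -516, -497))) = Mul(-756752, Add(-67, 512904)) = Mul(-756752, 512837) = -388090425424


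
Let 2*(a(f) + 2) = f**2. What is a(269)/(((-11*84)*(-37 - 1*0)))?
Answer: 24119/22792 ≈ 1.0582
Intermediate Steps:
a(f) = -2 + f**2/2
a(269)/(((-11*84)*(-37 - 1*0))) = (-2 + (1/2)*269**2)/(((-11*84)*(-37 - 1*0))) = (-2 + (1/2)*72361)/((-924*(-37 + 0))) = (-2 + 72361/2)/((-924*(-37))) = (72357/2)/34188 = (72357/2)*(1/34188) = 24119/22792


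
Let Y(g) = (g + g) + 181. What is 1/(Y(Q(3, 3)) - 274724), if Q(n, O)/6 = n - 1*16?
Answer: -1/274699 ≈ -3.6403e-6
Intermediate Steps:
Q(n, O) = -96 + 6*n (Q(n, O) = 6*(n - 1*16) = 6*(n - 16) = 6*(-16 + n) = -96 + 6*n)
Y(g) = 181 + 2*g (Y(g) = 2*g + 181 = 181 + 2*g)
1/(Y(Q(3, 3)) - 274724) = 1/((181 + 2*(-96 + 6*3)) - 274724) = 1/((181 + 2*(-96 + 18)) - 274724) = 1/((181 + 2*(-78)) - 274724) = 1/((181 - 156) - 274724) = 1/(25 - 274724) = 1/(-274699) = -1/274699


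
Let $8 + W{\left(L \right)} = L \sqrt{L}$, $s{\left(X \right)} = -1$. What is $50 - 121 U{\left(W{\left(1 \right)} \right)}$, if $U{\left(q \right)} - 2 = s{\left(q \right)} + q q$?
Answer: $-6000$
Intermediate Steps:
$W{\left(L \right)} = -8 + L^{\frac{3}{2}}$ ($W{\left(L \right)} = -8 + L \sqrt{L} = -8 + L^{\frac{3}{2}}$)
$U{\left(q \right)} = 1 + q^{2}$ ($U{\left(q \right)} = 2 + \left(-1 + q q\right) = 2 + \left(-1 + q^{2}\right) = 1 + q^{2}$)
$50 - 121 U{\left(W{\left(1 \right)} \right)} = 50 - 121 \left(1 + \left(-8 + 1^{\frac{3}{2}}\right)^{2}\right) = 50 - 121 \left(1 + \left(-8 + 1\right)^{2}\right) = 50 - 121 \left(1 + \left(-7\right)^{2}\right) = 50 - 121 \left(1 + 49\right) = 50 - 6050 = -6000$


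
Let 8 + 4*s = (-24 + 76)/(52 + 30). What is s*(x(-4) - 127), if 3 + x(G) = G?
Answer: 10117/41 ≈ 246.76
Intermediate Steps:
s = -151/82 (s = -2 + ((-24 + 76)/(52 + 30))/4 = -2 + (52/82)/4 = -2 + (52*(1/82))/4 = -2 + (¼)*(26/41) = -2 + 13/82 = -151/82 ≈ -1.8415)
x(G) = -3 + G
s*(x(-4) - 127) = -151*((-3 - 4) - 127)/82 = -151*(-7 - 127)/82 = -151/82*(-134) = 10117/41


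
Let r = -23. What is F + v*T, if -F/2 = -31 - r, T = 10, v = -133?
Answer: -1314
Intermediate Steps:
F = 16 (F = -2*(-31 - 1*(-23)) = -2*(-31 + 23) = -2*(-8) = 16)
F + v*T = 16 - 133*10 = 16 - 1330 = -1314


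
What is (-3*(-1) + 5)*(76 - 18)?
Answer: 464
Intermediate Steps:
(-3*(-1) + 5)*(76 - 18) = (3 + 5)*58 = 8*58 = 464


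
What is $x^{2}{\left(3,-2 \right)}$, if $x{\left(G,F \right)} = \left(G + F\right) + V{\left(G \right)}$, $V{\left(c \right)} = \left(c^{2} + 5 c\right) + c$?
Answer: $784$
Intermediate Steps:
$V{\left(c \right)} = c^{2} + 6 c$
$x{\left(G,F \right)} = F + G + G \left(6 + G\right)$ ($x{\left(G,F \right)} = \left(G + F\right) + G \left(6 + G\right) = \left(F + G\right) + G \left(6 + G\right) = F + G + G \left(6 + G\right)$)
$x^{2}{\left(3,-2 \right)} = \left(-2 + 3 + 3 \left(6 + 3\right)\right)^{2} = \left(-2 + 3 + 3 \cdot 9\right)^{2} = \left(-2 + 3 + 27\right)^{2} = 28^{2} = 784$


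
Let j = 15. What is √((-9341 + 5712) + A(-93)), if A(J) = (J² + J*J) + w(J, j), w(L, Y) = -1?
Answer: 2*√3417 ≈ 116.91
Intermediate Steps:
A(J) = -1 + 2*J² (A(J) = (J² + J*J) - 1 = (J² + J²) - 1 = 2*J² - 1 = -1 + 2*J²)
√((-9341 + 5712) + A(-93)) = √((-9341 + 5712) + (-1 + 2*(-93)²)) = √(-3629 + (-1 + 2*8649)) = √(-3629 + (-1 + 17298)) = √(-3629 + 17297) = √13668 = 2*√3417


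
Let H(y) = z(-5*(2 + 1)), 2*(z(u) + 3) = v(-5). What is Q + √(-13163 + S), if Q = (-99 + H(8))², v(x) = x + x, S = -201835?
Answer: 11449 + I*√214998 ≈ 11449.0 + 463.68*I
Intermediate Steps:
v(x) = 2*x
z(u) = -8 (z(u) = -3 + (2*(-5))/2 = -3 + (½)*(-10) = -3 - 5 = -8)
H(y) = -8
Q = 11449 (Q = (-99 - 8)² = (-107)² = 11449)
Q + √(-13163 + S) = 11449 + √(-13163 - 201835) = 11449 + √(-214998) = 11449 + I*√214998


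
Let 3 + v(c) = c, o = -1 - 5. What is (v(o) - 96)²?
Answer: 11025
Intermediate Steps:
o = -6
v(c) = -3 + c
(v(o) - 96)² = ((-3 - 6) - 96)² = (-9 - 96)² = (-105)² = 11025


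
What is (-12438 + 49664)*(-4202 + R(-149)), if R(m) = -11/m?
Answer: -23306714662/149 ≈ -1.5642e+8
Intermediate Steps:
(-12438 + 49664)*(-4202 + R(-149)) = (-12438 + 49664)*(-4202 - 11/(-149)) = 37226*(-4202 - 11*(-1/149)) = 37226*(-4202 + 11/149) = 37226*(-626087/149) = -23306714662/149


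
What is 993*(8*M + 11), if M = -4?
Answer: -20853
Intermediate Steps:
993*(8*M + 11) = 993*(8*(-4) + 11) = 993*(-32 + 11) = 993*(-21) = -20853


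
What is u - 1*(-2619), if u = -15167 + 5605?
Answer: -6943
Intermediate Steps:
u = -9562
u - 1*(-2619) = -9562 - 1*(-2619) = -9562 + 2619 = -6943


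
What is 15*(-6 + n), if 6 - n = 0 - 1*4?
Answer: 60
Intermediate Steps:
n = 10 (n = 6 - (0 - 1*4) = 6 - (0 - 4) = 6 - 1*(-4) = 6 + 4 = 10)
15*(-6 + n) = 15*(-6 + 10) = 15*4 = 60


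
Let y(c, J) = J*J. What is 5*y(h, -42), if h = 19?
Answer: 8820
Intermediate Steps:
y(c, J) = J**2
5*y(h, -42) = 5*(-42)**2 = 5*1764 = 8820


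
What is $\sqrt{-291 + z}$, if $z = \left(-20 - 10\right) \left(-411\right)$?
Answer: $\sqrt{12039} \approx 109.72$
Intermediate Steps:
$z = 12330$ ($z = \left(-20 - 10\right) \left(-411\right) = \left(-30\right) \left(-411\right) = 12330$)
$\sqrt{-291 + z} = \sqrt{-291 + 12330} = \sqrt{12039}$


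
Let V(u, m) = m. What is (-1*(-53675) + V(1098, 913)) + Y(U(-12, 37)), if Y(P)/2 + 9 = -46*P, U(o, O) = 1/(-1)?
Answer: 54662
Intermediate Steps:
U(o, O) = -1
Y(P) = -18 - 92*P (Y(P) = -18 + 2*(-46*P) = -18 - 92*P)
(-1*(-53675) + V(1098, 913)) + Y(U(-12, 37)) = (-1*(-53675) + 913) + (-18 - 92*(-1)) = (53675 + 913) + (-18 + 92) = 54588 + 74 = 54662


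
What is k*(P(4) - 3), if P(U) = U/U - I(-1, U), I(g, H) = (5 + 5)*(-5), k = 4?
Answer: 192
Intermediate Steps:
I(g, H) = -50 (I(g, H) = 10*(-5) = -50)
P(U) = 51 (P(U) = U/U - 1*(-50) = 1 + 50 = 51)
k*(P(4) - 3) = 4*(51 - 3) = 4*48 = 192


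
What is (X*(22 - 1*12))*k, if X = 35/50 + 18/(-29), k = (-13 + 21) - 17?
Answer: -207/29 ≈ -7.1379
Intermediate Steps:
k = -9 (k = 8 - 17 = -9)
X = 23/290 (X = 35*(1/50) + 18*(-1/29) = 7/10 - 18/29 = 23/290 ≈ 0.079310)
(X*(22 - 1*12))*k = (23*(22 - 1*12)/290)*(-9) = (23*(22 - 12)/290)*(-9) = ((23/290)*10)*(-9) = (23/29)*(-9) = -207/29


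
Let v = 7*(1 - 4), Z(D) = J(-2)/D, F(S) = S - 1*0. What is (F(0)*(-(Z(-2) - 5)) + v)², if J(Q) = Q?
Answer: 441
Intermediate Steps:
F(S) = S (F(S) = S + 0 = S)
Z(D) = -2/D
v = -21 (v = 7*(-3) = -21)
(F(0)*(-(Z(-2) - 5)) + v)² = (0*(-(-2/(-2) - 5)) - 21)² = (0*(-(-2*(-½) - 5)) - 21)² = (0*(-(1 - 5)) - 21)² = (0*(-1*(-4)) - 21)² = (0*4 - 21)² = (0 - 21)² = (-21)² = 441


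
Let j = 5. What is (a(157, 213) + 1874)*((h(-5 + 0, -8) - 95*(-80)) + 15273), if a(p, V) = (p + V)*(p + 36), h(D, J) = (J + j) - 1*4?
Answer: 1675711944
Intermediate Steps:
h(D, J) = 1 + J (h(D, J) = (J + 5) - 1*4 = (5 + J) - 4 = 1 + J)
a(p, V) = (36 + p)*(V + p) (a(p, V) = (V + p)*(36 + p) = (36 + p)*(V + p))
(a(157, 213) + 1874)*((h(-5 + 0, -8) - 95*(-80)) + 15273) = ((157**2 + 36*213 + 36*157 + 213*157) + 1874)*(((1 - 8) - 95*(-80)) + 15273) = ((24649 + 7668 + 5652 + 33441) + 1874)*((-7 + 7600) + 15273) = (71410 + 1874)*(7593 + 15273) = 73284*22866 = 1675711944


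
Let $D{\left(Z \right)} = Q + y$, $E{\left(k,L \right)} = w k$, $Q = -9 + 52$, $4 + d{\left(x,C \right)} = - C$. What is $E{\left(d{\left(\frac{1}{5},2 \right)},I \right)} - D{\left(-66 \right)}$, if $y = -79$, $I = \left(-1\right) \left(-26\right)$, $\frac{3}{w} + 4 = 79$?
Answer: $\frac{894}{25} \approx 35.76$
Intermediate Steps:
$w = \frac{1}{25}$ ($w = \frac{3}{-4 + 79} = \frac{3}{75} = 3 \cdot \frac{1}{75} = \frac{1}{25} \approx 0.04$)
$d{\left(x,C \right)} = -4 - C$
$Q = 43$
$I = 26$
$E{\left(k,L \right)} = \frac{k}{25}$
$D{\left(Z \right)} = -36$ ($D{\left(Z \right)} = 43 - 79 = -36$)
$E{\left(d{\left(\frac{1}{5},2 \right)},I \right)} - D{\left(-66 \right)} = \frac{-4 - 2}{25} - -36 = \frac{-4 - 2}{25} + 36 = \frac{1}{25} \left(-6\right) + 36 = - \frac{6}{25} + 36 = \frac{894}{25}$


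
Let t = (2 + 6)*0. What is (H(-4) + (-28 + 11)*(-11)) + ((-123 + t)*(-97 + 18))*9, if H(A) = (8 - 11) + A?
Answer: 87633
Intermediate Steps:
H(A) = -3 + A
t = 0 (t = 8*0 = 0)
(H(-4) + (-28 + 11)*(-11)) + ((-123 + t)*(-97 + 18))*9 = ((-3 - 4) + (-28 + 11)*(-11)) + ((-123 + 0)*(-97 + 18))*9 = (-7 - 17*(-11)) - 123*(-79)*9 = (-7 + 187) + 9717*9 = 180 + 87453 = 87633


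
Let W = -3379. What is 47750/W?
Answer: -47750/3379 ≈ -14.131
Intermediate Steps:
47750/W = 47750/(-3379) = 47750*(-1/3379) = -47750/3379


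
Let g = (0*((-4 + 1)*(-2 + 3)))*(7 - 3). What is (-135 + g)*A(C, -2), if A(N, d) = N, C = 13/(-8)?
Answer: 1755/8 ≈ 219.38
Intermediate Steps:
C = -13/8 (C = 13*(-⅛) = -13/8 ≈ -1.6250)
g = 0 (g = (0*(-3*1))*4 = (0*(-3))*4 = 0*4 = 0)
(-135 + g)*A(C, -2) = (-135 + 0)*(-13/8) = -135*(-13/8) = 1755/8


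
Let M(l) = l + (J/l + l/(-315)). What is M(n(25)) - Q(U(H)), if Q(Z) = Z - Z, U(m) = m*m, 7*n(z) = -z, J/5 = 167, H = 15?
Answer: -523379/2205 ≈ -237.36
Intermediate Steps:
J = 835 (J = 5*167 = 835)
n(z) = -z/7 (n(z) = (-z)/7 = -z/7)
U(m) = m²
Q(Z) = 0
M(l) = 835/l + 314*l/315 (M(l) = l + (835/l + l/(-315)) = l + (835/l + l*(-1/315)) = l + (835/l - l/315) = 835/l + 314*l/315)
M(n(25)) - Q(U(H)) = (835/((-⅐*25)) + 314*(-⅐*25)/315) - 1*0 = (835/(-25/7) + (314/315)*(-25/7)) + 0 = (835*(-7/25) - 1570/441) + 0 = (-1169/5 - 1570/441) + 0 = -523379/2205 + 0 = -523379/2205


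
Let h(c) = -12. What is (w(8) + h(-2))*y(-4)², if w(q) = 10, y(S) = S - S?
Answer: 0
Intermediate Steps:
y(S) = 0
(w(8) + h(-2))*y(-4)² = (10 - 12)*0² = -2*0 = 0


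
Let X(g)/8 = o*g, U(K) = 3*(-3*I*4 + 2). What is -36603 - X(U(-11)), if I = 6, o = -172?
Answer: -325563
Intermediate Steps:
U(K) = -210 (U(K) = 3*(-3*6*4 + 2) = 3*(-18*4 + 2) = 3*(-72 + 2) = 3*(-70) = -210)
X(g) = -1376*g (X(g) = 8*(-172*g) = -1376*g)
-36603 - X(U(-11)) = -36603 - (-1376)*(-210) = -36603 - 1*288960 = -36603 - 288960 = -325563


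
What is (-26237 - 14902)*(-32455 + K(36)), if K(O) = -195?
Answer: 1343188350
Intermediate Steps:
(-26237 - 14902)*(-32455 + K(36)) = (-26237 - 14902)*(-32455 - 195) = -41139*(-32650) = 1343188350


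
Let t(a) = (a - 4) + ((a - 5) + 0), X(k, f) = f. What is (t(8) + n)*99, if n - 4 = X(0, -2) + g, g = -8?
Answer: 99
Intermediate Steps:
n = -6 (n = 4 + (-2 - 8) = 4 - 10 = -6)
t(a) = -9 + 2*a (t(a) = (-4 + a) + ((-5 + a) + 0) = (-4 + a) + (-5 + a) = -9 + 2*a)
(t(8) + n)*99 = ((-9 + 2*8) - 6)*99 = ((-9 + 16) - 6)*99 = (7 - 6)*99 = 1*99 = 99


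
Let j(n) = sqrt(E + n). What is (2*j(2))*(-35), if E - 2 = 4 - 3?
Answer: -70*sqrt(5) ≈ -156.52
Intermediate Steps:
E = 3 (E = 2 + (4 - 3) = 2 + 1 = 3)
j(n) = sqrt(3 + n)
(2*j(2))*(-35) = (2*sqrt(3 + 2))*(-35) = (2*sqrt(5))*(-35) = -70*sqrt(5)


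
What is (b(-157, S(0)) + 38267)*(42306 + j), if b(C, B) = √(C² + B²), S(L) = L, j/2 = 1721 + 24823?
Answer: 3665419056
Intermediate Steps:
j = 53088 (j = 2*(1721 + 24823) = 2*26544 = 53088)
b(C, B) = √(B² + C²)
(b(-157, S(0)) + 38267)*(42306 + j) = (√(0² + (-157)²) + 38267)*(42306 + 53088) = (√(0 + 24649) + 38267)*95394 = (√24649 + 38267)*95394 = (157 + 38267)*95394 = 38424*95394 = 3665419056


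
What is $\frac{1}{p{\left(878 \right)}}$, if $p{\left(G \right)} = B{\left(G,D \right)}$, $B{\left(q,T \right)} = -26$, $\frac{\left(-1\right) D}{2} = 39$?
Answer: $- \frac{1}{26} \approx -0.038462$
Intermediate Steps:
$D = -78$ ($D = \left(-2\right) 39 = -78$)
$p{\left(G \right)} = -26$
$\frac{1}{p{\left(878 \right)}} = \frac{1}{-26} = - \frac{1}{26}$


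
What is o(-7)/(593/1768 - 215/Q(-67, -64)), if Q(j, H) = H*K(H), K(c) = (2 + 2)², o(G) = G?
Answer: -1584128/123419 ≈ -12.835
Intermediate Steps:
K(c) = 16 (K(c) = 4² = 16)
Q(j, H) = 16*H (Q(j, H) = H*16 = 16*H)
o(-7)/(593/1768 - 215/Q(-67, -64)) = -7/(593/1768 - 215/(16*(-64))) = -7/(593*(1/1768) - 215/(-1024)) = -7/(593/1768 - 215*(-1/1024)) = -7/(593/1768 + 215/1024) = -7/123419/226304 = -7*226304/123419 = -1584128/123419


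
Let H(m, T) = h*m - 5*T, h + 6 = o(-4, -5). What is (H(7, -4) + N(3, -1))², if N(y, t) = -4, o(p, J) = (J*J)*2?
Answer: 104976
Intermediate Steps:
o(p, J) = 2*J² (o(p, J) = J²*2 = 2*J²)
h = 44 (h = -6 + 2*(-5)² = -6 + 2*25 = -6 + 50 = 44)
H(m, T) = -5*T + 44*m (H(m, T) = 44*m - 5*T = -5*T + 44*m)
(H(7, -4) + N(3, -1))² = ((-5*(-4) + 44*7) - 4)² = ((20 + 308) - 4)² = (328 - 4)² = 324² = 104976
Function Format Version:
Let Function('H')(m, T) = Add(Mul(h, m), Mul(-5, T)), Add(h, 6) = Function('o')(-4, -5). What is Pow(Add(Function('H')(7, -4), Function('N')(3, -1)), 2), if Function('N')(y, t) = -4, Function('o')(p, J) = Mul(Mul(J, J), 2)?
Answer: 104976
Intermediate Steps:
Function('o')(p, J) = Mul(2, Pow(J, 2)) (Function('o')(p, J) = Mul(Pow(J, 2), 2) = Mul(2, Pow(J, 2)))
h = 44 (h = Add(-6, Mul(2, Pow(-5, 2))) = Add(-6, Mul(2, 25)) = Add(-6, 50) = 44)
Function('H')(m, T) = Add(Mul(-5, T), Mul(44, m)) (Function('H')(m, T) = Add(Mul(44, m), Mul(-5, T)) = Add(Mul(-5, T), Mul(44, m)))
Pow(Add(Function('H')(7, -4), Function('N')(3, -1)), 2) = Pow(Add(Add(Mul(-5, -4), Mul(44, 7)), -4), 2) = Pow(Add(Add(20, 308), -4), 2) = Pow(Add(328, -4), 2) = Pow(324, 2) = 104976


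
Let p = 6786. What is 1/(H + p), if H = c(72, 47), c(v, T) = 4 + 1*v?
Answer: 1/6862 ≈ 0.00014573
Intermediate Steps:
c(v, T) = 4 + v
H = 76 (H = 4 + 72 = 76)
1/(H + p) = 1/(76 + 6786) = 1/6862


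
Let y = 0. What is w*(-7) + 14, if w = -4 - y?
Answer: 42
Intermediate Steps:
w = -4 (w = -4 - 1*0 = -4 + 0 = -4)
w*(-7) + 14 = -4*(-7) + 14 = 28 + 14 = 42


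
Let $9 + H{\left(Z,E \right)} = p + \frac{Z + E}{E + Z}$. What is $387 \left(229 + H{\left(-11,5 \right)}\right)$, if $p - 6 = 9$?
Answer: $91332$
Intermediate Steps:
$p = 15$ ($p = 6 + 9 = 15$)
$H{\left(Z,E \right)} = 7$ ($H{\left(Z,E \right)} = -9 + \left(15 + \frac{Z + E}{E + Z}\right) = -9 + \left(15 + \frac{E + Z}{E + Z}\right) = -9 + \left(15 + 1\right) = -9 + 16 = 7$)
$387 \left(229 + H{\left(-11,5 \right)}\right) = 387 \left(229 + 7\right) = 387 \cdot 236 = 91332$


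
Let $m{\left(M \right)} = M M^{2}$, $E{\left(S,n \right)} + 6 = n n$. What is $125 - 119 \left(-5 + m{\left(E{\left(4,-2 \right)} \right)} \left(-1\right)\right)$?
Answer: $-232$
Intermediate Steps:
$E{\left(S,n \right)} = -6 + n^{2}$ ($E{\left(S,n \right)} = -6 + n n = -6 + n^{2}$)
$m{\left(M \right)} = M^{3}$
$125 - 119 \left(-5 + m{\left(E{\left(4,-2 \right)} \right)} \left(-1\right)\right) = 125 - 119 \left(-5 + \left(-6 + \left(-2\right)^{2}\right)^{3} \left(-1\right)\right) = 125 - 119 \left(-5 + \left(-6 + 4\right)^{3} \left(-1\right)\right) = 125 - 119 \left(-5 + \left(-2\right)^{3} \left(-1\right)\right) = 125 - 119 \left(-5 - -8\right) = 125 - 119 \left(-5 + 8\right) = 125 - 357 = -232$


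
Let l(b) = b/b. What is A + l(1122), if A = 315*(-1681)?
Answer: -529514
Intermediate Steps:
A = -529515
l(b) = 1
A + l(1122) = -529515 + 1 = -529514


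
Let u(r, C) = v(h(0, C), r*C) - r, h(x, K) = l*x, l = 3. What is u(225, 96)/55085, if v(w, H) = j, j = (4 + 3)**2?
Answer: -176/55085 ≈ -0.0031951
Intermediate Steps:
h(x, K) = 3*x
j = 49 (j = 7**2 = 49)
v(w, H) = 49
u(r, C) = 49 - r
u(225, 96)/55085 = (49 - 1*225)/55085 = (49 - 225)*(1/55085) = -176*1/55085 = -176/55085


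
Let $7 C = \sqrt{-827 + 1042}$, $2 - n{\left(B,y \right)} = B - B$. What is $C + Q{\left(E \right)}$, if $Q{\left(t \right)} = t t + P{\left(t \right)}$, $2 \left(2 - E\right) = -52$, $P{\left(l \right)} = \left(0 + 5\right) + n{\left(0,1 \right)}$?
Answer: $791 + \frac{\sqrt{215}}{7} \approx 793.09$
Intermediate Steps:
$n{\left(B,y \right)} = 2$ ($n{\left(B,y \right)} = 2 - \left(B - B\right) = 2 - 0 = 2 + 0 = 2$)
$P{\left(l \right)} = 7$ ($P{\left(l \right)} = \left(0 + 5\right) + 2 = 5 + 2 = 7$)
$E = 28$ ($E = 2 - -26 = 2 + 26 = 28$)
$C = \frac{\sqrt{215}}{7}$ ($C = \frac{\sqrt{-827 + 1042}}{7} = \frac{\sqrt{215}}{7} \approx 2.0947$)
$Q{\left(t \right)} = 7 + t^{2}$ ($Q{\left(t \right)} = t t + 7 = t^{2} + 7 = 7 + t^{2}$)
$C + Q{\left(E \right)} = \frac{\sqrt{215}}{7} + \left(7 + 28^{2}\right) = \frac{\sqrt{215}}{7} + \left(7 + 784\right) = \frac{\sqrt{215}}{7} + 791 = 791 + \frac{\sqrt{215}}{7}$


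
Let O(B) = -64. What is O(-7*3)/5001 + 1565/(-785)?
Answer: -1575361/785157 ≈ -2.0064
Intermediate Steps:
O(-7*3)/5001 + 1565/(-785) = -64/5001 + 1565/(-785) = -64*1/5001 + 1565*(-1/785) = -64/5001 - 313/157 = -1575361/785157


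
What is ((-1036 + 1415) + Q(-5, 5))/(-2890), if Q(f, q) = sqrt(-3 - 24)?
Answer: -379/2890 - 3*I*sqrt(3)/2890 ≈ -0.13114 - 0.001798*I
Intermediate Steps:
Q(f, q) = 3*I*sqrt(3) (Q(f, q) = sqrt(-27) = 3*I*sqrt(3))
((-1036 + 1415) + Q(-5, 5))/(-2890) = ((-1036 + 1415) + 3*I*sqrt(3))/(-2890) = (379 + 3*I*sqrt(3))*(-1/2890) = -379/2890 - 3*I*sqrt(3)/2890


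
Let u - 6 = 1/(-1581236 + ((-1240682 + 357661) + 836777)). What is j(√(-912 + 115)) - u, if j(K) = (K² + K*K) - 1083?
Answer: -4366528839/1627480 ≈ -2683.0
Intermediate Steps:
u = 9764879/1627480 (u = 6 + 1/(-1581236 + ((-1240682 + 357661) + 836777)) = 6 + 1/(-1581236 + (-883021 + 836777)) = 6 + 1/(-1581236 - 46244) = 6 + 1/(-1627480) = 6 - 1/1627480 = 9764879/1627480 ≈ 6.0000)
j(K) = -1083 + 2*K² (j(K) = (K² + K²) - 1083 = 2*K² - 1083 = -1083 + 2*K²)
j(√(-912 + 115)) - u = (-1083 + 2*(√(-912 + 115))²) - 1*9764879/1627480 = (-1083 + 2*(√(-797))²) - 9764879/1627480 = (-1083 + 2*(I*√797)²) - 9764879/1627480 = (-1083 + 2*(-797)) - 9764879/1627480 = (-1083 - 1594) - 9764879/1627480 = -2677 - 9764879/1627480 = -4366528839/1627480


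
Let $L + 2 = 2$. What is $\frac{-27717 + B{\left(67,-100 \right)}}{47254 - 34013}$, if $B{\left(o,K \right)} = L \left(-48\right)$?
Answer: $- \frac{27717}{13241} \approx -2.0933$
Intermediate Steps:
$L = 0$ ($L = -2 + 2 = 0$)
$B{\left(o,K \right)} = 0$ ($B{\left(o,K \right)} = 0 \left(-48\right) = 0$)
$\frac{-27717 + B{\left(67,-100 \right)}}{47254 - 34013} = \frac{-27717 + 0}{47254 - 34013} = - \frac{27717}{13241}$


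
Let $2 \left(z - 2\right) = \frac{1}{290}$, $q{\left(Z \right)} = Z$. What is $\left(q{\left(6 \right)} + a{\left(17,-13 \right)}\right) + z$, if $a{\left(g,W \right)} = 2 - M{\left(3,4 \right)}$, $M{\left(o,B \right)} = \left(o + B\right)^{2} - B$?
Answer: $- \frac{20299}{580} \approx -34.998$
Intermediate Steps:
$M{\left(o,B \right)} = \left(B + o\right)^{2} - B$
$a{\left(g,W \right)} = -43$ ($a{\left(g,W \right)} = 2 - \left(\left(4 + 3\right)^{2} - 4\right) = 2 - \left(7^{2} - 4\right) = 2 - \left(49 - 4\right) = 2 - 45 = -43$)
$z = \frac{1161}{580}$ ($z = 2 + \frac{1}{2 \cdot 290} = 2 + \frac{1}{2} \cdot \frac{1}{290} = 2 + \frac{1}{580} = \frac{1161}{580} \approx 2.0017$)
$\left(q{\left(6 \right)} + a{\left(17,-13 \right)}\right) + z = \left(6 - 43\right) + \frac{1161}{580} = -37 + \frac{1161}{580} = - \frac{20299}{580}$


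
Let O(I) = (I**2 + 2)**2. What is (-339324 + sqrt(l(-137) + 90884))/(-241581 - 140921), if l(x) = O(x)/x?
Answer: 169662/191251 - I*sqrt(46566208621)/52402774 ≈ 0.88712 - 0.004118*I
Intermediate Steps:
O(I) = (2 + I**2)**2
l(x) = (2 + x**2)**2/x
(-339324 + sqrt(l(-137) + 90884))/(-241581 - 140921) = (-339324 + sqrt((2 + (-137)**2)**2/(-137) + 90884))/(-241581 - 140921) = (-339324 + sqrt(-(2 + 18769)**2/137 + 90884))/(-382502) = (-339324 + sqrt(-1/137*18771**2 + 90884))*(-1/382502) = (-339324 + sqrt(-1/137*352350441 + 90884))*(-1/382502) = (-339324 + sqrt(-352350441/137 + 90884))*(-1/382502) = (-339324 + sqrt(-339899333/137))*(-1/382502) = (-339324 + I*sqrt(46566208621)/137)*(-1/382502) = 169662/191251 - I*sqrt(46566208621)/52402774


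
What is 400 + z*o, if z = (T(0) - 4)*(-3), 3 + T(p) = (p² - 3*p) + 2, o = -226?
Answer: -2990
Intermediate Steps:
T(p) = -1 + p² - 3*p (T(p) = -3 + ((p² - 3*p) + 2) = -3 + (2 + p² - 3*p) = -1 + p² - 3*p)
z = 15 (z = ((-1 + 0² - 3*0) - 4)*(-3) = ((-1 + 0 + 0) - 4)*(-3) = (-1 - 4)*(-3) = -5*(-3) = 15)
400 + z*o = 400 + 15*(-226) = 400 - 3390 = -2990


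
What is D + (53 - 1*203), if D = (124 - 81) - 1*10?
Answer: -117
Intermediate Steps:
D = 33 (D = 43 - 10 = 33)
D + (53 - 1*203) = 33 + (53 - 1*203) = 33 + (53 - 203) = 33 - 150 = -117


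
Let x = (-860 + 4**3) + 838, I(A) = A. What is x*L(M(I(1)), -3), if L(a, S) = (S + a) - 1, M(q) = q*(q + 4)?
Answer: 42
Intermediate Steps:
M(q) = q*(4 + q)
x = 42 (x = (-860 + 64) + 838 = -796 + 838 = 42)
L(a, S) = -1 + S + a
x*L(M(I(1)), -3) = 42*(-1 - 3 + 1*(4 + 1)) = 42*(-1 - 3 + 1*5) = 42*(-1 - 3 + 5) = 42*1 = 42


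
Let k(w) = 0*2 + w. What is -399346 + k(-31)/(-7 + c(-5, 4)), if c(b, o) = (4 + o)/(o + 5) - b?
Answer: -3993181/10 ≈ -3.9932e+5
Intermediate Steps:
k(w) = w (k(w) = 0 + w = w)
c(b, o) = -b + (4 + o)/(5 + o) (c(b, o) = (4 + o)/(5 + o) - b = -b + (4 + o)/(5 + o))
-399346 + k(-31)/(-7 + c(-5, 4)) = -399346 - 31/(-7 + (4 + 4 - 5*(-5) - 1*(-5)*4)/(5 + 4)) = -399346 - 31/(-7 + (4 + 4 + 25 + 20)/9) = -399346 - 31/(-7 + (1/9)*53) = -399346 - 31/(-7 + 53/9) = -399346 - 31/(-10/9) = -399346 - 31*(-9/10) = -399346 + 279/10 = -3993181/10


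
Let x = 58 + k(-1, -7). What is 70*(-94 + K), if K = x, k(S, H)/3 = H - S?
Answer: -3780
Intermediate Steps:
k(S, H) = -3*S + 3*H (k(S, H) = 3*(H - S) = -3*S + 3*H)
x = 40 (x = 58 + (-3*(-1) + 3*(-7)) = 58 + (3 - 21) = 58 - 18 = 40)
K = 40
70*(-94 + K) = 70*(-94 + 40) = 70*(-54) = -3780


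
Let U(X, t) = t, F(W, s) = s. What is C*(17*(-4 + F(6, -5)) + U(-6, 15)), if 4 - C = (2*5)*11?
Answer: 14628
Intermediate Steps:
C = -106 (C = 4 - 2*5*11 = 4 - 10*11 = 4 - 1*110 = 4 - 110 = -106)
C*(17*(-4 + F(6, -5)) + U(-6, 15)) = -106*(17*(-4 - 5) + 15) = -106*(17*(-9) + 15) = -106*(-153 + 15) = -106*(-138) = 14628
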